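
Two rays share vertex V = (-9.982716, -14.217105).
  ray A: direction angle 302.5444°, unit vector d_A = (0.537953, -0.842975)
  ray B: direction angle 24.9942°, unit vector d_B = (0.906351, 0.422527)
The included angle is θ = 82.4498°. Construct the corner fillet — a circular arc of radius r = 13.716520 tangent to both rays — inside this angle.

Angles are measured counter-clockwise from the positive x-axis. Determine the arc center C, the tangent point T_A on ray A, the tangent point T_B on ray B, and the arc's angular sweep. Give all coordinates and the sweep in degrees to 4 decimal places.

bisector direction at 343.7693° = (0.960144,-0.279506)
center distance |VC| = r/sin(θ/2) = 13.716520/sin(41.2249°) = 20.813625
C = V + |VC|·bis = (10.0014,-20.0346)
T_A = V + ((C−V)·d_A)·d_A = V + 15.6545·d_A = (-1.5613,-27.4135)
T_B = V + ((C−V)·d_B)·d_B = V + 15.6545·d_B = (4.2058,-7.6027)
sweep = 180° − θ = 97.5502°

center=(10.0014,-20.0346) T_A=(-1.5613,-27.4135) T_B=(4.2058,-7.6027) sweep=97.5502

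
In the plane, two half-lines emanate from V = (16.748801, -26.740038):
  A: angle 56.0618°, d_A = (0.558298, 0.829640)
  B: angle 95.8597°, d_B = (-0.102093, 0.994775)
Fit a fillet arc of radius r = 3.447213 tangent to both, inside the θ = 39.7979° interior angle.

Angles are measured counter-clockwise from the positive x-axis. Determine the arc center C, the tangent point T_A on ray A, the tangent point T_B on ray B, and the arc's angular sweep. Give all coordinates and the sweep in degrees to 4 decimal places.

bisector direction at 75.9607° = (0.242587,0.970130)
center distance |VC| = r/sin(θ/2) = 3.447213/sin(19.8989°) = 10.128069
C = V + |VC|·bis = (19.2057,-16.9145)
T_A = V + ((C−V)·d_A)·d_A = V + 9.5234·d_A = (22.0657,-18.8391)
T_B = V + ((C−V)·d_B)·d_B = V + 9.5234·d_B = (15.7765,-17.2664)
sweep = 180° − θ = 140.2021°

center=(19.2057,-16.9145) T_A=(22.0657,-18.8391) T_B=(15.7765,-17.2664) sweep=140.2021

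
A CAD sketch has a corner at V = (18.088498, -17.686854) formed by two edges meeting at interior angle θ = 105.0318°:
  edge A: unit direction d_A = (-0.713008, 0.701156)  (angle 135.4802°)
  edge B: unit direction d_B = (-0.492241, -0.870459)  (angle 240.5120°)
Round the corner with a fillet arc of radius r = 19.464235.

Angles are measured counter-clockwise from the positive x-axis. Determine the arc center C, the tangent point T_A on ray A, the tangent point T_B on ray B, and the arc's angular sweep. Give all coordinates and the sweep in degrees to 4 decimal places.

bisector direction at 187.9961° = (-0.990278,-0.139106)
center distance |VC| = r/sin(θ/2) = 19.464235/sin(52.5159°) = 24.528909
C = V + |VC|·bis = (-6.2019,-21.0990)
T_A = V + ((C−V)·d_A)·d_A = V + 14.9269·d_A = (7.4455,-7.2208)
T_B = V + ((C−V)·d_B)·d_B = V + 14.9269·d_B = (10.7409,-30.6801)
sweep = 180° − θ = 74.9682°

center=(-6.2019,-21.0990) T_A=(7.4455,-7.2208) T_B=(10.7409,-30.6801) sweep=74.9682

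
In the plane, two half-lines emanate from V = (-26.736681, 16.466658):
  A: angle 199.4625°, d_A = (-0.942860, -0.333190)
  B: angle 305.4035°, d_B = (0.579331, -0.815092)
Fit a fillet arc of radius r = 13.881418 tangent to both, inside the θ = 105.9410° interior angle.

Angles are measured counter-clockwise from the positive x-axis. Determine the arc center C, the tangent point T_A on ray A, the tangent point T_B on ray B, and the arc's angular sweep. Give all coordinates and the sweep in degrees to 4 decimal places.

center=(-31.9848,-0.1106) T_A=(-36.6099,12.9776) T_B=(-20.6702,7.9313) sweep=74.0590

bisector direction at 252.4330° = (-0.301821,-0.953365)
center distance |VC| = r/sin(θ/2) = 13.881418/sin(52.9705°) = 17.388167
C = V + |VC|·bis = (-31.9848,-0.1106)
T_A = V + ((C−V)·d_A)·d_A = V + 10.4716·d_A = (-36.6099,12.9776)
T_B = V + ((C−V)·d_B)·d_B = V + 10.4716·d_B = (-20.6702,7.9313)
sweep = 180° − θ = 74.0590°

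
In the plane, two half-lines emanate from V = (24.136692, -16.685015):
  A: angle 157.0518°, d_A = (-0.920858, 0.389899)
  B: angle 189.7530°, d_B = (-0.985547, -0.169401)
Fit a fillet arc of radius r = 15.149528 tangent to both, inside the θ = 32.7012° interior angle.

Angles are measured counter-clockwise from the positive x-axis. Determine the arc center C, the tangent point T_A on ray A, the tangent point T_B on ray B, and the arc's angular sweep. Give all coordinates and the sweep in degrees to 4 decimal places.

bisector direction at 173.4024° = (-0.993378,0.114896)
center distance |VC| = r/sin(θ/2) = 15.149528/sin(16.3506°) = 53.814429
C = V + |VC|·bis = (-29.3214,-10.5020)
T_A = V + ((C−V)·d_A)·d_A = V + 51.6380·d_A = (-23.4146,3.4486)
T_B = V + ((C−V)·d_B)·d_B = V + 51.6380·d_B = (-26.7550,-25.4326)
sweep = 180° − θ = 147.2988°

center=(-29.3214,-10.5020) T_A=(-23.4146,3.4486) T_B=(-26.7550,-25.4326) sweep=147.2988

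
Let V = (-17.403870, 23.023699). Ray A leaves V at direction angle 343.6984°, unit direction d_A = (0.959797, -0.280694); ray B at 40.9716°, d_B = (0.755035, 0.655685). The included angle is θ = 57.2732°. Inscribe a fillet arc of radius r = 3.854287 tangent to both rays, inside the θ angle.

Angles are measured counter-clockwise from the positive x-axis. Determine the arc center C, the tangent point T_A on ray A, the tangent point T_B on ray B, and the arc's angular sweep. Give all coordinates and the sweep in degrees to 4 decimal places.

bisector direction at 12.3350° = (0.976915,0.213627)
center distance |VC| = r/sin(θ/2) = 3.854287/sin(28.6366°) = 8.042287
C = V + |VC|·bis = (-9.5472,24.7418)
T_A = V + ((C−V)·d_A)·d_A = V + 7.0585·d_A = (-10.6291,21.0424)
T_B = V + ((C−V)·d_B)·d_B = V + 7.0585·d_B = (-12.0744,27.6519)
sweep = 180° − θ = 122.7268°

center=(-9.5472,24.7418) T_A=(-10.6291,21.0424) T_B=(-12.0744,27.6519) sweep=122.7268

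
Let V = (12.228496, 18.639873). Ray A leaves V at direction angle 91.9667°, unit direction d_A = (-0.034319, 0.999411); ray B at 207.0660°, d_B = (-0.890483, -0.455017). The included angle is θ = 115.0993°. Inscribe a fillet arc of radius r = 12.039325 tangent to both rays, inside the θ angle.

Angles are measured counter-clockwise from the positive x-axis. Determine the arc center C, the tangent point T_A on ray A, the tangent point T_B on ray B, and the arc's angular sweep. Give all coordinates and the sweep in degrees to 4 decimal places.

bisector direction at 149.5164° = (-0.861774,0.507292)
center distance |VC| = r/sin(θ/2) = 12.039325/sin(57.5496°) = 14.267025
C = V + |VC|·bis = (-0.0665,25.8774)
T_A = V + ((C−V)·d_A)·d_A = V + 7.6552·d_A = (11.9658,26.2906)
T_B = V + ((C−V)·d_B)·d_B = V + 7.6552·d_B = (5.4116,15.1566)
sweep = 180° − θ = 64.9007°

center=(-0.0665,25.8774) T_A=(11.9658,26.2906) T_B=(5.4116,15.1566) sweep=64.9007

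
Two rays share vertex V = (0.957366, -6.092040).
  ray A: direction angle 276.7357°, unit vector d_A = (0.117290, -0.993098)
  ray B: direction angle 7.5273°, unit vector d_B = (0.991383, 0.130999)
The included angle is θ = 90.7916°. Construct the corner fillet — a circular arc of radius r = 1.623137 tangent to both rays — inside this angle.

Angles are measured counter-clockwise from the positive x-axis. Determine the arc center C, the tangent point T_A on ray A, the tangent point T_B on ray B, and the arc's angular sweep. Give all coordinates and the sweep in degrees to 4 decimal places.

center=(2.7571,-7.4915) T_A=(1.1451,-7.6819) T_B=(2.5444,-5.8823) sweep=89.2084

bisector direction at 322.1315° = (0.789422,-0.613851)
center distance |VC| = r/sin(θ/2) = 1.623137/sin(45.3958°) = 2.279768
C = V + |VC|·bis = (2.7571,-7.4915)
T_A = V + ((C−V)·d_A)·d_A = V + 1.6009·d_A = (1.1451,-7.6819)
T_B = V + ((C−V)·d_B)·d_B = V + 1.6009·d_B = (2.5444,-5.8823)
sweep = 180° − θ = 89.2084°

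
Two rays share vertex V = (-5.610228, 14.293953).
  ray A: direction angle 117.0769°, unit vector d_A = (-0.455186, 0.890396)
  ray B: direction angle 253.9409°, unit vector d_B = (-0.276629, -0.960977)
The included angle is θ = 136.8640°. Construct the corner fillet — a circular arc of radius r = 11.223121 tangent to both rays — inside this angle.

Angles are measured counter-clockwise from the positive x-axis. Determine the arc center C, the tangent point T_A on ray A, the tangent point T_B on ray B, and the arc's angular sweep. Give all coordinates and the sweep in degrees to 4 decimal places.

center=(-17.6226,13.1354) T_A=(-7.6296,18.2440) T_B=(-6.8374,10.0308) sweep=43.1360

bisector direction at 185.5089° = (-0.995381,-0.096000)
center distance |VC| = r/sin(θ/2) = 11.223121/sin(68.4320°) = 12.068106
C = V + |VC|·bis = (-17.6226,13.1354)
T_A = V + ((C−V)·d_A)·d_A = V + 4.4363·d_A = (-7.6296,18.2440)
T_B = V + ((C−V)·d_B)·d_B = V + 4.4363·d_B = (-6.8374,10.0308)
sweep = 180° − θ = 43.1360°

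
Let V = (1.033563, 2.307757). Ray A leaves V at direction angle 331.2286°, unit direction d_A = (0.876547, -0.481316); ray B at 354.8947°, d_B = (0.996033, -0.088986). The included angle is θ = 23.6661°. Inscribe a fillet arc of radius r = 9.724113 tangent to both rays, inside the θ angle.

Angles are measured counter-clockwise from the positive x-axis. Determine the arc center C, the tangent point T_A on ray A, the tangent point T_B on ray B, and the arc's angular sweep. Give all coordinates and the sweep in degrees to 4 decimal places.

bisector direction at 343.0616° = (0.956619,-0.291343)
center distance |VC| = r/sin(θ/2) = 9.724113/sin(11.8331°) = 47.420666
C = V + |VC|·bis = (46.3971,-11.5079)
T_A = V + ((C−V)·d_A)·d_A = V + 46.4129·d_A = (41.7167,-20.0315)
T_B = V + ((C−V)·d_B)·d_B = V + 46.4129·d_B = (47.2624,-1.8224)
sweep = 180° − θ = 156.3339°

center=(46.3971,-11.5079) T_A=(41.7167,-20.0315) T_B=(47.2624,-1.8224) sweep=156.3339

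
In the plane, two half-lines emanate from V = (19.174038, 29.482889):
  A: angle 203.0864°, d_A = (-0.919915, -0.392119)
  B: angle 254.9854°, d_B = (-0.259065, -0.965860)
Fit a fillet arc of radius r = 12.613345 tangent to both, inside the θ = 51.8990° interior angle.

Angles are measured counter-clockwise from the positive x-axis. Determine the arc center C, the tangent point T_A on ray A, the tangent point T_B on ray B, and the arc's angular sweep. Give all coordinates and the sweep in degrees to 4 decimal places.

center=(0.2766,7.7163) T_A=(-4.6694,19.3195) T_B=(12.4593,4.4486) sweep=128.1010

bisector direction at 229.0359° = (-0.655586,-0.755121)
center distance |VC| = r/sin(θ/2) = 12.613345/sin(25.9495°) = 28.825312
C = V + |VC|·bis = (0.2766,7.7163)
T_A = V + ((C−V)·d_A)·d_A = V + 25.9191·d_A = (-4.6694,19.3195)
T_B = V + ((C−V)·d_B)·d_B = V + 25.9191·d_B = (12.4593,4.4486)
sweep = 180° − θ = 128.1010°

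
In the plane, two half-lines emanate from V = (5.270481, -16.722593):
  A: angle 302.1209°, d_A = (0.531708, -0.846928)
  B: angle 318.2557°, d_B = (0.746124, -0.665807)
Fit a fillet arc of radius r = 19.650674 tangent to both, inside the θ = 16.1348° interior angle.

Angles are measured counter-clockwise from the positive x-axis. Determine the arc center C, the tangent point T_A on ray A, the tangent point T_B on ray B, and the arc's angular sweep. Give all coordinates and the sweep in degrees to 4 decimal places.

center=(95.6282,-123.6908) T_A=(78.9855,-134.1392) T_B=(108.7118,-109.0290) sweep=163.8652

bisector direction at 310.1883° = (0.645302,-0.763928)
center distance |VC| = r/sin(θ/2) = 19.650674/sin(8.0674°) = 140.023991
C = V + |VC|·bis = (95.6282,-123.6908)
T_A = V + ((C−V)·d_A)·d_A = V + 138.6383·d_A = (78.9855,-134.1392)
T_B = V + ((C−V)·d_B)·d_B = V + 138.6383·d_B = (108.7118,-109.0290)
sweep = 180° − θ = 163.8652°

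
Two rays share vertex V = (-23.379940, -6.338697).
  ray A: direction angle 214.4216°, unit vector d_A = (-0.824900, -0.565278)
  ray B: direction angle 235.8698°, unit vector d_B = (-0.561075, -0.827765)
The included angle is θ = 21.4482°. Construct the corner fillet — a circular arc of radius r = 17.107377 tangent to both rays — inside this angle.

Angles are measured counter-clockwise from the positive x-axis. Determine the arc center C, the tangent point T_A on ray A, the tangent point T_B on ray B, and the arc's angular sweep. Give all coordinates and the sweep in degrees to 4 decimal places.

bisector direction at 225.1457° = (-0.705306,-0.708903)
center distance |VC| = r/sin(θ/2) = 17.107377/sin(10.7241°) = 91.935648
C = V + |VC|·bis = (-88.2227,-71.5121)
T_A = V + ((C−V)·d_A)·d_A = V + 90.3300·d_A = (-97.8932,-57.4002)
T_B = V + ((C−V)·d_B)·d_B = V + 90.3300·d_B = (-74.0619,-81.1106)
sweep = 180° − θ = 158.5518°

center=(-88.2227,-71.5121) T_A=(-97.8932,-57.4002) T_B=(-74.0619,-81.1106) sweep=158.5518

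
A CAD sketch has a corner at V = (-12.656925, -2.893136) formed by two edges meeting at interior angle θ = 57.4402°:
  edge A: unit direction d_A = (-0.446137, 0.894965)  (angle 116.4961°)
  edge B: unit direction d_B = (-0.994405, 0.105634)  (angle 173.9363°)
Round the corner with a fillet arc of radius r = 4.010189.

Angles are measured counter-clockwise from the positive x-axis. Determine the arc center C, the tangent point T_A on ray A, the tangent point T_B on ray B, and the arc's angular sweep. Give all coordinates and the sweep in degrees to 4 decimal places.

bisector direction at 145.2162° = (-0.821311,0.570481)
center distance |VC| = r/sin(θ/2) = 4.010189/sin(28.7201°) = 8.345325
C = V + |VC|·bis = (-19.5110,1.8677)
T_A = V + ((C−V)·d_A)·d_A = V + 7.3187·d_A = (-15.9221,3.6568)
T_B = V + ((C−V)·d_B)·d_B = V + 7.3187·d_B = (-19.9346,-2.1200)
sweep = 180° − θ = 122.5598°

center=(-19.5110,1.8677) T_A=(-15.9221,3.6568) T_B=(-19.9346,-2.1200) sweep=122.5598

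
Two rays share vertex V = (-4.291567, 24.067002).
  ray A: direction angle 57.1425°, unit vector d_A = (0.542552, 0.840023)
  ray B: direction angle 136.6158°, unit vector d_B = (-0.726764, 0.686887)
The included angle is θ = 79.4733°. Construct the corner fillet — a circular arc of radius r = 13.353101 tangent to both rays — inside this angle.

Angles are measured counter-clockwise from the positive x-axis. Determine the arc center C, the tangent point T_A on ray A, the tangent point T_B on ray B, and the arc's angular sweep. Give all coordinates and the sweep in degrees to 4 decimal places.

bisector direction at 96.8791° = (-0.119776,0.992801)
center distance |VC| = r/sin(θ/2) = 13.353101/sin(39.7366°) = 20.888378
C = V + |VC|·bis = (-6.7935,44.8050)
T_A = V + ((C−V)·d_A)·d_A = V + 16.0630·d_A = (4.4234,37.5603)
T_B = V + ((C−V)·d_B)·d_B = V + 16.0630·d_B = (-15.9656,35.1004)
sweep = 180° − θ = 100.5267°

center=(-6.7935,44.8050) T_A=(4.4234,37.5603) T_B=(-15.9656,35.1004) sweep=100.5267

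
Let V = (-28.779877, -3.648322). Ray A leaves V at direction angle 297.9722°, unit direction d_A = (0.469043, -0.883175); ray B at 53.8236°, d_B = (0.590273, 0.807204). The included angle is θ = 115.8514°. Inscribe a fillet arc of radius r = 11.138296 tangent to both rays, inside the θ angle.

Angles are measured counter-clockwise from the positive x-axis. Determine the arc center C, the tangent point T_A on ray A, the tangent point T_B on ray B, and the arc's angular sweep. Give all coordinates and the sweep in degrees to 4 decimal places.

bisector direction at 355.8979° = (0.997438,-0.071534)
center distance |VC| = r/sin(θ/2) = 11.138296/sin(57.9257°) = 13.144701
C = V + |VC|·bis = (-15.6689,-4.5886)
T_A = V + ((C−V)·d_A)·d_A = V + 6.9801·d_A = (-25.5059,-9.8130)
T_B = V + ((C−V)·d_B)·d_B = V + 6.9801·d_B = (-24.6597,1.9860)
sweep = 180° − θ = 64.1486°

center=(-15.6689,-4.5886) T_A=(-25.5059,-9.8130) T_B=(-24.6597,1.9860) sweep=64.1486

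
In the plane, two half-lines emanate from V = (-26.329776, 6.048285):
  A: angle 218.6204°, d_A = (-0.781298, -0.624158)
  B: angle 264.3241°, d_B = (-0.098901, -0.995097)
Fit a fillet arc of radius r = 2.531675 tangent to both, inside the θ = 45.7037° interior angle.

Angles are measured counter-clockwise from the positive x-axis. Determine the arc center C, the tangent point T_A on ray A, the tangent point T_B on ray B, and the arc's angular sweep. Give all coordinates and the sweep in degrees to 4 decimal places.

center=(-29.4432,0.3207) T_A=(-31.0233,2.2987) T_B=(-26.9239,0.0703) sweep=134.2963

bisector direction at 241.4722° = (-0.477584,-0.878586)
center distance |VC| = r/sin(θ/2) = 2.531675/sin(22.8518°) = 6.519061
C = V + |VC|·bis = (-29.4432,0.3207)
T_A = V + ((C−V)·d_A)·d_A = V + 6.0074·d_A = (-31.0233,2.2987)
T_B = V + ((C−V)·d_B)·d_B = V + 6.0074·d_B = (-26.9239,0.0703)
sweep = 180° − θ = 134.2963°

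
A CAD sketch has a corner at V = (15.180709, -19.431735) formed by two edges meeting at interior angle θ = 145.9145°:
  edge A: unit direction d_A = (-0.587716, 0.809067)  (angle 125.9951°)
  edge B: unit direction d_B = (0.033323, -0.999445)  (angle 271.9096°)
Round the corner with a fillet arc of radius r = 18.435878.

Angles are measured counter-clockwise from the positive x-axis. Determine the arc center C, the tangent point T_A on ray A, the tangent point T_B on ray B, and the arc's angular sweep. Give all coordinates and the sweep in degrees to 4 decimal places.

bisector direction at 198.9523° = (-0.945789,-0.324782)
center distance |VC| = r/sin(θ/2) = 18.435878/sin(72.9573°) = 19.282650
C = V + |VC|·bis = (-3.0566,-25.6944)
T_A = V + ((C−V)·d_A)·d_A = V + 5.6515·d_A = (11.8593,-14.8593)
T_B = V + ((C−V)·d_B)·d_B = V + 5.6515·d_B = (15.3690,-25.0801)
sweep = 180° − θ = 34.0855°

center=(-3.0566,-25.6944) T_A=(11.8593,-14.8593) T_B=(15.3690,-25.0801) sweep=34.0855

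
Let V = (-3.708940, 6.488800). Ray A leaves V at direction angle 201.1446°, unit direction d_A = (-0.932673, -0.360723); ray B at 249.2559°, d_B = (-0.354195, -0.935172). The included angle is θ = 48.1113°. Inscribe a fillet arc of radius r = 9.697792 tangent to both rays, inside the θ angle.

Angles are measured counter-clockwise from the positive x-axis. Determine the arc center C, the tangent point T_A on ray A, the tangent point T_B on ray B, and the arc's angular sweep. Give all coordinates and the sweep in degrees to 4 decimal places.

center=(-20.4728,-10.3927) T_A=(-23.9711,-1.3478) T_B=(-11.4037,-13.8276) sweep=131.8887

bisector direction at 225.2003° = (-0.704631,-0.709574)
center distance |VC| = r/sin(θ/2) = 9.697792/sin(24.0556°) = 23.791037
C = V + |VC|·bis = (-20.4728,-10.3927)
T_A = V + ((C−V)·d_A)·d_A = V + 21.7248·d_A = (-23.9711,-1.3478)
T_B = V + ((C−V)·d_B)·d_B = V + 21.7248·d_B = (-11.4037,-13.8276)
sweep = 180° − θ = 131.8887°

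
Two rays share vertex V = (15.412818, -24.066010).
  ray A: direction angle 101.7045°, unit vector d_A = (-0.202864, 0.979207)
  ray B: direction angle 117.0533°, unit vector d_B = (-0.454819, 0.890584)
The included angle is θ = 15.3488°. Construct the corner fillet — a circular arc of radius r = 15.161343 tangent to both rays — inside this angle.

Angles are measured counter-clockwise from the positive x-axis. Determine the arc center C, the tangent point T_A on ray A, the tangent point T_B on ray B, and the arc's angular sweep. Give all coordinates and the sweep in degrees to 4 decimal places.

center=(-22.2584,83.0331) T_A=(-7.4123,86.1088) T_B=(-35.7608,76.1374) sweep=164.6512

bisector direction at 109.3789° = (-0.331814,0.943345)
center distance |VC| = r/sin(θ/2) = 15.161343/sin(7.6744°) = 113.531207
C = V + |VC|·bis = (-22.2584,83.0331)
T_A = V + ((C−V)·d_A)·d_A = V + 112.5143·d_A = (-7.4123,86.1088)
T_B = V + ((C−V)·d_B)·d_B = V + 112.5143·d_B = (-35.7608,76.1374)
sweep = 180° − θ = 164.6512°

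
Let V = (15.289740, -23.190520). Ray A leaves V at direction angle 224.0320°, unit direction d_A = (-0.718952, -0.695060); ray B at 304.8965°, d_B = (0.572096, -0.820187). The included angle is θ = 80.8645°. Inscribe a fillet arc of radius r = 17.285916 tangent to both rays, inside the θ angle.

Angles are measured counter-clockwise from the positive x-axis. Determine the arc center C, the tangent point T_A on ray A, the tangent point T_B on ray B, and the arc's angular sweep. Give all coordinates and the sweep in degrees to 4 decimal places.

center=(12.7186,-49.7195) T_A=(0.7038,-37.2917) T_B=(26.8963,-39.8303) sweep=99.1355

bisector direction at 264.4642° = (-0.096467,-0.995336)
center distance |VC| = r/sin(θ/2) = 17.285916/sin(40.4323°) = 26.653238
C = V + |VC|·bis = (12.7186,-49.7195)
T_A = V + ((C−V)·d_A)·d_A = V + 20.2877·d_A = (0.7038,-37.2917)
T_B = V + ((C−V)·d_B)·d_B = V + 20.2877·d_B = (26.8963,-39.8303)
sweep = 180° − θ = 99.1355°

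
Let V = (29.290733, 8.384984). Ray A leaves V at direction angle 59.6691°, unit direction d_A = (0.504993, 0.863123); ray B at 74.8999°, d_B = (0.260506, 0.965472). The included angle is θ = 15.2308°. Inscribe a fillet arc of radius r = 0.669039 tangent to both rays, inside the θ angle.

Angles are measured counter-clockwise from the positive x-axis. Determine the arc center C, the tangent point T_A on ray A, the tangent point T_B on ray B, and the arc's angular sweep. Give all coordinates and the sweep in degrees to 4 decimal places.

center=(31.2402,13.0419) T_A=(31.8177,12.7040) T_B=(30.5943,13.2162) sweep=164.7692

bisector direction at 67.2845° = (0.386156,0.922434)
center distance |VC| = r/sin(θ/2) = 0.669039/sin(7.6154°) = 5.048482
C = V + |VC|·bis = (31.2402,13.0419)
T_A = V + ((C−V)·d_A)·d_A = V + 5.0040·d_A = (31.8177,12.7040)
T_B = V + ((C−V)·d_B)·d_B = V + 5.0040·d_B = (30.5943,13.2162)
sweep = 180° − θ = 164.7692°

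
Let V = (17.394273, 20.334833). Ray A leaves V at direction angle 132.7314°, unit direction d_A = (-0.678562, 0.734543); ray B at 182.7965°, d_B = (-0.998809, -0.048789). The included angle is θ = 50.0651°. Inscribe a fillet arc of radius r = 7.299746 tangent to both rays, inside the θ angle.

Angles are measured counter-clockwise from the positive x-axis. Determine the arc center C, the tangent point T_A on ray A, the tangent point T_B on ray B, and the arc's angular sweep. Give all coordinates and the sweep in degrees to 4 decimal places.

center=(1.4256,26.8633) T_A=(6.7876,31.8166) T_B=(1.7817,19.5722) sweep=129.9349

bisector direction at 157.7639° = (-0.925633,0.378423)
center distance |VC| = r/sin(θ/2) = 7.299746/sin(25.0326°) = 17.251656
C = V + |VC|·bis = (1.4256,26.8633)
T_A = V + ((C−V)·d_A)·d_A = V + 15.6312·d_A = (6.7876,31.8166)
T_B = V + ((C−V)·d_B)·d_B = V + 15.6312·d_B = (1.7817,19.5722)
sweep = 180° − θ = 129.9349°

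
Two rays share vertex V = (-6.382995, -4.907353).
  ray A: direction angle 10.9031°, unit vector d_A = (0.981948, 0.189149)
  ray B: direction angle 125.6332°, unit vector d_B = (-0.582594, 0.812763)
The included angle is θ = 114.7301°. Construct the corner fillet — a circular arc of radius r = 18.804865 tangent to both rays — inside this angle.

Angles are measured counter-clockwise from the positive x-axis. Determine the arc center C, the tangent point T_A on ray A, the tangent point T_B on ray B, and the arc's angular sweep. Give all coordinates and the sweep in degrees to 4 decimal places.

center=(1.8851,15.8359) T_A=(5.4420,-2.6296) T_B=(-13.3988,4.8803) sweep=65.2699

bisector direction at 68.2682° = (0.370263,0.928927)
center distance |VC| = r/sin(θ/2) = 18.804865/sin(57.3650°) = 22.330291
C = V + |VC|·bis = (1.8851,15.8359)
T_A = V + ((C−V)·d_A)·d_A = V + 12.0424·d_A = (5.4420,-2.6296)
T_B = V + ((C−V)·d_B)·d_B = V + 12.0424·d_B = (-13.3988,4.8803)
sweep = 180° − θ = 65.2699°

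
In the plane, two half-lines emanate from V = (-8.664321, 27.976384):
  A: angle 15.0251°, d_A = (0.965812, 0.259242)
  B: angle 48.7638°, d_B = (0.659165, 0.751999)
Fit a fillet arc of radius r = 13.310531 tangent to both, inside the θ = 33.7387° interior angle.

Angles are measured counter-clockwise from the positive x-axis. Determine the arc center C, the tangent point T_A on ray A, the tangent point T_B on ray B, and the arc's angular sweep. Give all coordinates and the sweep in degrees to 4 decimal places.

bisector direction at 31.8945° = (0.849023,0.528356)
center distance |VC| = r/sin(θ/2) = 13.310531/sin(16.8694°) = 45.868282
C = V + |VC|·bis = (30.2789,52.2112)
T_A = V + ((C−V)·d_A)·d_A = V + 43.8945·d_A = (33.7296,39.3557)
T_B = V + ((C−V)·d_B)·d_B = V + 43.8945·d_B = (20.2694,60.9850)
sweep = 180° − θ = 146.2613°

center=(30.2789,52.2112) T_A=(33.7296,39.3557) T_B=(20.2694,60.9850) sweep=146.2613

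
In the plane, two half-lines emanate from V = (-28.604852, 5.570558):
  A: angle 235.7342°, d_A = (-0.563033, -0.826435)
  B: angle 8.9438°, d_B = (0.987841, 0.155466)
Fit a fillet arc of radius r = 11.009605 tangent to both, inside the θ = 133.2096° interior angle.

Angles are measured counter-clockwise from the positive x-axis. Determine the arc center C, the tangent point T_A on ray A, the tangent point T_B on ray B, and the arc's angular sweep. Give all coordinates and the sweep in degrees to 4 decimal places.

bisector direction at 302.3390° = (0.534928,-0.844898)
center distance |VC| = r/sin(θ/2) = 11.009605/sin(66.6048°) = 11.995805
C = V + |VC|·bis = (-22.1880,-4.5647)
T_A = V + ((C−V)·d_A)·d_A = V + 4.7632·d_A = (-31.2867,1.6341)
T_B = V + ((C−V)·d_B)·d_B = V + 4.7632·d_B = (-23.8996,6.3111)
sweep = 180° − θ = 46.7904°

center=(-22.1880,-4.5647) T_A=(-31.2867,1.6341) T_B=(-23.8996,6.3111) sweep=46.7904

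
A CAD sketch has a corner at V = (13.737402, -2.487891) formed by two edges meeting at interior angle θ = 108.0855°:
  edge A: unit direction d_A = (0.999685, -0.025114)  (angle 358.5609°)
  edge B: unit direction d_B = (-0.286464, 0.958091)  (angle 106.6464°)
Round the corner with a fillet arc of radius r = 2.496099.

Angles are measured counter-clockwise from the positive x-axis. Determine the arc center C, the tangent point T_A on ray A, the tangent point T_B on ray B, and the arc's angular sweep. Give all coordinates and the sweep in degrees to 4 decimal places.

bisector direction at 52.6037° = (0.607325,0.794453)
center distance |VC| = r/sin(θ/2) = 2.496099/sin(54.0427°) = 3.083677
C = V + |VC|·bis = (15.6102,-0.0381)
T_A = V + ((C−V)·d_A)·d_A = V + 1.8107·d_A = (15.5475,-2.5334)
T_B = V + ((C−V)·d_B)·d_B = V + 1.8107·d_B = (13.2187,-0.7531)
sweep = 180° − θ = 71.9145°

center=(15.6102,-0.0381) T_A=(15.5475,-2.5334) T_B=(13.2187,-0.7531) sweep=71.9145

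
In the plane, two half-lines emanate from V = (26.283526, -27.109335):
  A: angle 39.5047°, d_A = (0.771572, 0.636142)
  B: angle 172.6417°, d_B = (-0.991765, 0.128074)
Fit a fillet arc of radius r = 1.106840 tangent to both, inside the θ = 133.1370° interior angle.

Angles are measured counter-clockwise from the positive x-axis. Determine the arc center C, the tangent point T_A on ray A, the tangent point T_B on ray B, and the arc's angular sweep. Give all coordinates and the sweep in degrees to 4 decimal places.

center=(25.9495,-25.9502) T_A=(26.6536,-26.8042) T_B=(25.8078,-27.0479) sweep=46.8630

bisector direction at 106.0732° = (-0.276865,0.960909)
center distance |VC| = r/sin(θ/2) = 1.106840/sin(66.5685°) = 1.206318
C = V + |VC|·bis = (25.9495,-25.9502)
T_A = V + ((C−V)·d_A)·d_A = V + 0.4797·d_A = (26.6536,-26.8042)
T_B = V + ((C−V)·d_B)·d_B = V + 0.4797·d_B = (25.8078,-27.0479)
sweep = 180° − θ = 46.8630°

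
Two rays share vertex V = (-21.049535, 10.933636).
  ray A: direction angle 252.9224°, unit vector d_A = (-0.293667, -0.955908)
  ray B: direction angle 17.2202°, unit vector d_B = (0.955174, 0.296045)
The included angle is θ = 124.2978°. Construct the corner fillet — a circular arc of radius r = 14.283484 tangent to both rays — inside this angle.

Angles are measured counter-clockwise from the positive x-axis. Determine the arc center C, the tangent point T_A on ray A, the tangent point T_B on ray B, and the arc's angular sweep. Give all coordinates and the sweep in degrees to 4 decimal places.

bisector direction at 315.0713° = (0.707986,-0.706226)
center distance |VC| = r/sin(θ/2) = 14.283484/sin(62.1489°) = 16.154778
C = V + |VC|·bis = (-9.6122,-0.4753)
T_A = V + ((C−V)·d_A)·d_A = V + 7.5471·d_A = (-23.2659,3.7193)
T_B = V + ((C−V)·d_B)·d_B = V + 7.5471·d_B = (-13.8407,13.1679)
sweep = 180° − θ = 55.7022°

center=(-9.6122,-0.4753) T_A=(-23.2659,3.7193) T_B=(-13.8407,13.1679) sweep=55.7022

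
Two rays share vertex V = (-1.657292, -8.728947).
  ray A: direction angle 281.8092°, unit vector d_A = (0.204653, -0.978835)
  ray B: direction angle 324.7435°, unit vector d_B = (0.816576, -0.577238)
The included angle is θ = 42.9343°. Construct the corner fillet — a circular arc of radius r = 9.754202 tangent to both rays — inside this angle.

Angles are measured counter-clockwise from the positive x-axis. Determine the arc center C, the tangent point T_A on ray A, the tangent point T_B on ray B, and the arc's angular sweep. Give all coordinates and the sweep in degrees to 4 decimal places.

center=(12.9667,-31.0119) T_A=(3.4190,-33.0081) T_B=(18.5972,-23.0469) sweep=137.0657

bisector direction at 303.2763° = (0.548678,-0.836034)
center distance |VC| = r/sin(θ/2) = 9.754202/sin(21.4672°) = 26.653176
C = V + |VC|·bis = (12.9667,-31.0119)
T_A = V + ((C−V)·d_A)·d_A = V + 24.8042·d_A = (3.4190,-33.0081)
T_B = V + ((C−V)·d_B)·d_B = V + 24.8042·d_B = (18.5972,-23.0469)
sweep = 180° − θ = 137.0657°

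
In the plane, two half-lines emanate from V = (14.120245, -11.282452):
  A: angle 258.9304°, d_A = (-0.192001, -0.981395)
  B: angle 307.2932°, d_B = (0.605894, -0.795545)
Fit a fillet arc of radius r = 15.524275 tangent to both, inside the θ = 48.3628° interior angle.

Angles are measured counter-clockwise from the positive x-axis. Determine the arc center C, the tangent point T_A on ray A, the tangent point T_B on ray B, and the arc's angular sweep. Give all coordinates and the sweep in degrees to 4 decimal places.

bisector direction at 283.1118° = (0.226852,-0.973929)
center distance |VC| = r/sin(θ/2) = 15.524275/sin(24.1814°) = 37.898572
C = V + |VC|·bis = (22.7176,-48.1930)
T_A = V + ((C−V)·d_A)·d_A = V + 34.5731·d_A = (7.4822,-45.2123)
T_B = V + ((C−V)·d_B)·d_B = V + 34.5731·d_B = (35.0679,-38.7869)
sweep = 180° − θ = 131.6372°

center=(22.7176,-48.1930) T_A=(7.4822,-45.2123) T_B=(35.0679,-38.7869) sweep=131.6372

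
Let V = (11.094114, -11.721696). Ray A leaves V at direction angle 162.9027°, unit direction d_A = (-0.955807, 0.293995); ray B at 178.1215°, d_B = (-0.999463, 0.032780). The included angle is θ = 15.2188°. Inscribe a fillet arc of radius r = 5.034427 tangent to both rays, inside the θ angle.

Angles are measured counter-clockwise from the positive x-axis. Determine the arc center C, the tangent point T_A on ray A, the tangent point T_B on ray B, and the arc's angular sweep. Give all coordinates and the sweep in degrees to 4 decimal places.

center=(-26.4047,-5.4547) T_A=(-24.9246,-0.6427) T_B=(-26.5697,-10.4864) sweep=164.7812

bisector direction at 170.5121° = (-0.986320,0.164839)
center distance |VC| = r/sin(θ/2) = 5.034427/sin(7.6094°) = 38.018915
C = V + |VC|·bis = (-26.4047,-5.4547)
T_A = V + ((C−V)·d_A)·d_A = V + 37.6841·d_A = (-24.9246,-0.6427)
T_B = V + ((C−V)·d_B)·d_B = V + 37.6841·d_B = (-26.5697,-10.4864)
sweep = 180° − θ = 164.7812°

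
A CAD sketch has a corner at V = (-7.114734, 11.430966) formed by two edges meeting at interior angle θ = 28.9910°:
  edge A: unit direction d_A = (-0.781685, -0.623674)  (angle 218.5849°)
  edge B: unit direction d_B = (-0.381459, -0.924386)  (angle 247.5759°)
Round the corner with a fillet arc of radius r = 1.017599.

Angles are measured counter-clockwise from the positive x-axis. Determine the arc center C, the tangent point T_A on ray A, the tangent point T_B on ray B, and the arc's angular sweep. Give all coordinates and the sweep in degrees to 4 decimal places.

bisector direction at 233.0804° = (-0.600694,-0.799479)
center distance |VC| = r/sin(θ/2) = 1.017599/sin(14.4955°) = 4.065453
C = V + |VC|·bis = (-9.5568,8.1807)
T_A = V + ((C−V)·d_A)·d_A = V + 3.9360·d_A = (-10.1915,8.9762)
T_B = V + ((C−V)·d_B)·d_B = V + 3.9360·d_B = (-8.6162,7.7925)
sweep = 180° − θ = 151.0090°

center=(-9.5568,8.1807) T_A=(-10.1915,8.9762) T_B=(-8.6162,7.7925) sweep=151.0090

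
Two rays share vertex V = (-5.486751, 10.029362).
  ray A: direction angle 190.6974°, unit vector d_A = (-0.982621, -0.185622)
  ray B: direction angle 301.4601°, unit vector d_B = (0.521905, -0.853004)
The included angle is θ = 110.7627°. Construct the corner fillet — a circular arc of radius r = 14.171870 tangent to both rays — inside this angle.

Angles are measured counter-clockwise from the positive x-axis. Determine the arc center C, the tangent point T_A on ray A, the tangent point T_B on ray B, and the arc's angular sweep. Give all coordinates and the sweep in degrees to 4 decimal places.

bisector direction at 246.0788° = (-0.405481,-0.914104)
center distance |VC| = r/sin(θ/2) = 14.171870/sin(55.3813°) = 17.220784
C = V + |VC|·bis = (-12.4694,-5.7122)
T_A = V + ((C−V)·d_A)·d_A = V + 9.7833·d_A = (-15.1001,8.2134)
T_B = V + ((C−V)·d_B)·d_B = V + 9.7833·d_B = (-0.3808,1.6841)
sweep = 180° − θ = 69.2373°

center=(-12.4694,-5.7122) T_A=(-15.1001,8.2134) T_B=(-0.3808,1.6841) sweep=69.2373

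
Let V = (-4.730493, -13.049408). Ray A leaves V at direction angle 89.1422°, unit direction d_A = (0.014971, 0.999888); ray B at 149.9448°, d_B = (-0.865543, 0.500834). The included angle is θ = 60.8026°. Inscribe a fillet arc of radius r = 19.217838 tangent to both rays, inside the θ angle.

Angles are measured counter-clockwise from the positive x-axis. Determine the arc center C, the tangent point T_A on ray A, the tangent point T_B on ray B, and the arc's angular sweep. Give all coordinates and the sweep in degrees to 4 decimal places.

bisector direction at 119.5435° = (-0.493084,0.869982)
center distance |VC| = r/sin(θ/2) = 19.217838/sin(30.4013°) = 37.975914
C = V + |VC|·bis = (-23.4558,19.9889)
T_A = V + ((C−V)·d_A)·d_A = V + 32.7543·d_A = (-4.2401,19.7012)
T_B = V + ((C−V)·d_B)·d_B = V + 32.7543·d_B = (-33.0808,3.3551)
sweep = 180° − θ = 119.1974°

center=(-23.4558,19.9889) T_A=(-4.2401,19.7012) T_B=(-33.0808,3.3551) sweep=119.1974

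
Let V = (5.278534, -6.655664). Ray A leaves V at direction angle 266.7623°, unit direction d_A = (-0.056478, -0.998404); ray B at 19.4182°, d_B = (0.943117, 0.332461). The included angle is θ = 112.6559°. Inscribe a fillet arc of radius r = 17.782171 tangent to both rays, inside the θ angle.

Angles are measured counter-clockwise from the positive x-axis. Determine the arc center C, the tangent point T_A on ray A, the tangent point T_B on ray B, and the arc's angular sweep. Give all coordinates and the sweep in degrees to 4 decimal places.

center=(22.3632,-19.4878) T_A=(4.6095,-18.4835) T_B=(16.4514,-2.7171) sweep=67.3441

bisector direction at 323.0902° = (0.799582,-0.600556)
center distance |VC| = r/sin(θ/2) = 17.782171/sin(56.3280°) = 21.367031
C = V + |VC|·bis = (22.3632,-19.4878)
T_A = V + ((C−V)·d_A)·d_A = V + 11.8467·d_A = (4.6095,-18.4835)
T_B = V + ((C−V)·d_B)·d_B = V + 11.8467·d_B = (16.4514,-2.7171)
sweep = 180° − θ = 67.3441°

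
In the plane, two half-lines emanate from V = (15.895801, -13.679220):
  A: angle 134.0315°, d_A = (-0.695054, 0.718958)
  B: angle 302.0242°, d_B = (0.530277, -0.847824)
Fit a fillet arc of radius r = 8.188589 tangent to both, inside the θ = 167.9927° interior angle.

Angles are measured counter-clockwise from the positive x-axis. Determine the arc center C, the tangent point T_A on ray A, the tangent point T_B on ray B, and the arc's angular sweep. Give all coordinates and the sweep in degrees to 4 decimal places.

bisector direction at 218.0279° = (-0.787711,-0.616044)
center distance |VC| = r/sin(θ/2) = 8.188589/sin(83.9964°) = 8.233749
C = V + |VC|·bis = (9.4100,-18.7516)
T_A = V + ((C−V)·d_A)·d_A = V + 0.8612·d_A = (15.2972,-13.0601)
T_B = V + ((C−V)·d_B)·d_B = V + 0.8612·d_B = (16.3525,-14.4094)
sweep = 180° − θ = 12.0073°

center=(9.4100,-18.7516) T_A=(15.2972,-13.0601) T_B=(16.3525,-14.4094) sweep=12.0073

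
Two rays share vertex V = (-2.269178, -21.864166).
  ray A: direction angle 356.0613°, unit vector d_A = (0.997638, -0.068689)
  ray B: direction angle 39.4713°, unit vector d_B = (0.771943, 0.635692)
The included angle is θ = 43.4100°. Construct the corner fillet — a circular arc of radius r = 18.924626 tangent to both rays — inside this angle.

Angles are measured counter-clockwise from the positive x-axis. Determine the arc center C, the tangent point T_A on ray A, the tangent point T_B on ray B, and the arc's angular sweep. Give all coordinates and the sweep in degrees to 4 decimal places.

bisector direction at 17.7663° = (0.952309,0.305135)
center distance |VC| = r/sin(θ/2) = 18.924626/sin(21.7050°) = 51.171448
C = V + |VC|·bis = (46.4619,-6.2500)
T_A = V + ((C−V)·d_A)·d_A = V + 47.5434·d_A = (45.1619,-25.1299)
T_B = V + ((C−V)·d_B)·d_B = V + 47.5434·d_B = (34.4316,8.3588)
sweep = 180° − θ = 136.5900°

center=(46.4619,-6.2500) T_A=(45.1619,-25.1299) T_B=(34.4316,8.3588) sweep=136.5900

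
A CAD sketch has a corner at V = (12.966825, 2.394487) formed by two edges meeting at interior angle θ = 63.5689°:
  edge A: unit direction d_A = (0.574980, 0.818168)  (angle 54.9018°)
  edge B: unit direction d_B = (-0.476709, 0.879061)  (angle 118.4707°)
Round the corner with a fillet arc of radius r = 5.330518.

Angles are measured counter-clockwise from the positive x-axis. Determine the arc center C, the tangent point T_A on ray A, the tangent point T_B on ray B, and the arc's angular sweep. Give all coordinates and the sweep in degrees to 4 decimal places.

center=(13.5518,12.4977) T_A=(17.9131,9.4327) T_B=(8.8660,9.9566) sweep=116.4311

bisector direction at 86.6863° = (0.057804,0.998328)
center distance |VC| = r/sin(θ/2) = 5.330518/sin(31.7844°) = 10.120114
C = V + |VC|·bis = (13.5518,12.4977)
T_A = V + ((C−V)·d_A)·d_A = V + 8.6025·d_A = (17.9131,9.4327)
T_B = V + ((C−V)·d_B)·d_B = V + 8.6025·d_B = (8.8660,9.9566)
sweep = 180° − θ = 116.4311°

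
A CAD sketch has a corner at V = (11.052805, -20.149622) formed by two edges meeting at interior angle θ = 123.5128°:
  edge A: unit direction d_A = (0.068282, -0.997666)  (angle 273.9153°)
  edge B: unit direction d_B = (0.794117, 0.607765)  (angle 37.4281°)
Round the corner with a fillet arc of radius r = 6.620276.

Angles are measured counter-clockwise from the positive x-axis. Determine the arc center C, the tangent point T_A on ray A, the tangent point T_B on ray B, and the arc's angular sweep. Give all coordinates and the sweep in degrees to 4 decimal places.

center=(17.9005,-23.2455) T_A=(11.2956,-23.6976) T_B=(13.8769,-17.9883) sweep=56.4872

bisector direction at 335.6717° = (0.911200,-0.411964)
center distance |VC| = r/sin(θ/2) = 6.620276/sin(61.7564°) = 7.514983
C = V + |VC|·bis = (17.9005,-23.2455)
T_A = V + ((C−V)·d_A)·d_A = V + 3.5562·d_A = (11.2956,-23.6976)
T_B = V + ((C−V)·d_B)·d_B = V + 3.5562·d_B = (13.8769,-17.9883)
sweep = 180° − θ = 56.4872°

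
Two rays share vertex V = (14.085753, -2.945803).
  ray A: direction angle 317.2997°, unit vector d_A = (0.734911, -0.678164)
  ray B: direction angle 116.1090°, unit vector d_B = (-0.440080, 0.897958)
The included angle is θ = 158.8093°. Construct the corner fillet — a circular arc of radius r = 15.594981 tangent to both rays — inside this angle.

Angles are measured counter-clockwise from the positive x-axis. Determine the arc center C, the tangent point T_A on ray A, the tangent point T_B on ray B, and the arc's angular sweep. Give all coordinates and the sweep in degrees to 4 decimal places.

bisector direction at 36.7043° = (0.801730,0.597686)
center distance |VC| = r/sin(θ/2) = 15.594981/sin(79.4047°) = 15.865483
C = V + |VC|·bis = (26.8056,6.5368)
T_A = V + ((C−V)·d_A)·d_A = V + 2.9172·d_A = (16.2296,-4.9241)
T_B = V + ((C−V)·d_B)·d_B = V + 2.9172·d_B = (12.8019,-0.3263)
sweep = 180° − θ = 21.1907°

center=(26.8056,6.5368) T_A=(16.2296,-4.9241) T_B=(12.8019,-0.3263) sweep=21.1907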